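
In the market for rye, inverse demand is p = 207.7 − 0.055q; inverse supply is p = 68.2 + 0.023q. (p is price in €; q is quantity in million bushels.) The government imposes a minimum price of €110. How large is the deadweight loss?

€5.71 million

Competitive equilibrium: 207.7 − 0.055q = 68.2 + 0.023q → q* = 1788.4615, p* = 109.3346.
At the floor p = 110, quantity demanded = (207.7 − 110)/0.055 = 1776.3636.
Sellers' marginal cost at q' = 1776.3636: 68.2 + 0.023·1776.3636 = 109.0564.
Δq = 1788.4615 − 1776.3636 = 12.0979; wedge = 110 − 109.0564 = 0.9436.
Deadweight loss = ½ × 12.0979 × 0.9436 = €5.71 million.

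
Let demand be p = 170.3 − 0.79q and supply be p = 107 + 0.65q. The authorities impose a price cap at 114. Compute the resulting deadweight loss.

793.09

Competitive equilibrium: 170.3 − 0.79q = 107 + 0.65q → q* = 43.9583, p* = 135.5729.
At the ceiling p = 114, quantity supplied = (114 − 107)/0.65 = 10.7692.
Willingness to pay at q' = 10.7692: 170.3 − 0.79·10.7692 = 161.7923.
Δq = 43.9583 − 10.7692 = 33.1891; wedge = 161.7923 − 114 = 47.7923.
Welfare loss = ½ × 33.1891 × 47.7923 = 793.09.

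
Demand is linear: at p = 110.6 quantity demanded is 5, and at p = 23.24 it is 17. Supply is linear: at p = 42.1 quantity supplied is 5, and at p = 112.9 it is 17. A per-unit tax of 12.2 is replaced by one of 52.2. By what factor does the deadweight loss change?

Demand slope = (23.24 − 110.6)/(17 − 5) = −7.28, so p = 147 − 7.28q.
Supply slope = (112.9 − 42.1)/(17 − 5) = 5.9, so p = 12.6 + 5.9q.
Competitive equilibrium: 147 − 7.28q = 12.6 + 5.9q → q* = 10.1973, p* = 72.7639.
For a per-unit tax t: Δq = t/13.18, so DWL = ½·t·(t/13.18) = t²/26.36.
At t = 12.2: DWL = 5.646. At t = 52.2: DWL = 103.370.
Ratio = (52.2/12.2)² = 18.307.

18.307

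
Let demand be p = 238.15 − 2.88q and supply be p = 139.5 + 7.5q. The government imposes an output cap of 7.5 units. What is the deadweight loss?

20.84

Competitive equilibrium: 238.15 − 2.88q = 139.5 + 7.5q → q* = 9.5039, p* = 210.7789.
At q = 7.5: demand price = 238.15 − 2.88·7.5 = 216.55; supply price = 139.5 + 7.5·7.5 = 195.75.
Δq = 9.5039 − 7.5 = 2.0039; wedge = 216.55 − 195.75 = 20.8.
Welfare loss = ½ × 2.0039 × 20.8 = 20.84.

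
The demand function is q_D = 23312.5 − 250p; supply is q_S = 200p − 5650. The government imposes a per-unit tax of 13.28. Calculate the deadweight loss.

9797.69

In inverse form: demand p = 93.25 − 0.004q, supply p = 28.25 + 0.005q.
Competitive equilibrium: 93.25 − 0.004q = 28.25 + 0.005q → q* = 7222.2222, p* = 64.3611.
With the tax, the buyer price exceeds the seller price by 13.28: (93.25 − 0.004q) − (28.25 + 0.005q) = 13.28 → q' = 5746.6667.
Δq = 7222.2222 − 5746.6667 = 1475.5555; the wedge equals the tax, 13.28.
DWL = ½ × 1475.5555 × 13.28 = 9797.69.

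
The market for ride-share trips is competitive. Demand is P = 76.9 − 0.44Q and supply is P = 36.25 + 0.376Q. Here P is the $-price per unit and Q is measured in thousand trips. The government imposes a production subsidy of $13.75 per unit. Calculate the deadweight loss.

Competitive equilibrium: 76.9 − 0.44Q = 36.25 + 0.376Q → Q* = 49.8162, P* = 54.9809.
The subsidy lowers effective supply by 13.75: P = 22.5 + 0.376Q.
New quantity: 76.9 − 0.44Q = 22.5 + 0.376Q → Q' = 66.6667.
Overproduction ΔQ = 66.6667 − 49.8162 = 16.8505; wedge = subsidy = 13.75.
Welfare loss = ½ × 16.8505 × 13.75 = $115.85 thousand.

$115.85 thousand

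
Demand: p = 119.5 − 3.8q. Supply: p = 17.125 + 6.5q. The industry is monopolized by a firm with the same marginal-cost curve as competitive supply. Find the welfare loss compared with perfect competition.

Competitive equilibrium: 119.5 − 3.8q = 17.125 + 6.5q → q* = 9.9393, p* = 81.7306.
Marginal revenue: MR = 119.5 − 7.6q. Set MR = MC: 119.5 − 7.6q = 17.125 + 6.5q → q_m = 7.2606.
Price p_m = 119.5 − 3.8·7.2606 = 91.9097; MC(q_m) = 17.125 + 6.5·7.2606 = 64.3189.
Competitive q* = 9.9393, so Δq = 2.6787; wedge = 91.9097 − 64.3189 = 27.5908.
DWL = ½ × 2.6787 × 27.5908 = 36.95.

36.95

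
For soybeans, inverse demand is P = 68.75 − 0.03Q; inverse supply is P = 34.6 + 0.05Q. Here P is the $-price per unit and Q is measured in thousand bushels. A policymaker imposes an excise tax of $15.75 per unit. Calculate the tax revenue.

$3622.50 thousand

Competitive equilibrium: 68.75 − 0.03Q = 34.6 + 0.05Q → Q* = 426.875, P* = 55.9438.
With the tax, the buyer price exceeds the seller price by 15.75: (68.75 − 0.03Q) − (34.6 + 0.05Q) = 15.75 → Q' = 230.
Tax revenue = 15.75 × 230 = $3622.50 thousand.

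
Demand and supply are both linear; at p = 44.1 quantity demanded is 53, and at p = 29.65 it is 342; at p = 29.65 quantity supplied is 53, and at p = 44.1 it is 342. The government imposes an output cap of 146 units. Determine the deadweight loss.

132.61

Demand slope = (29.65 − 44.1)/(342 − 53) = −0.05, so p = 46.75 − 0.05q.
Supply slope = (44.1 − 29.65)/(342 − 53) = 0.05, so p = 27 + 0.05q.
Competitive equilibrium: 46.75 − 0.05q = 27 + 0.05q → q* = 197.5, p* = 36.875.
At q = 146: demand price = 46.75 − 0.05·146 = 39.45; supply price = 27 + 0.05·146 = 34.3.
Δq = 197.5 − 146 = 51.5; wedge = 39.45 − 34.3 = 5.15.
Deadweight loss = ½ × 51.5 × 5.15 = 132.61.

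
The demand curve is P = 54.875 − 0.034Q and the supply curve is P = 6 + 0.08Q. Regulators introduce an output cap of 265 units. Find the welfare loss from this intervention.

Competitive equilibrium: 54.875 − 0.034Q = 6 + 0.08Q → Q* = 428.7281, P* = 40.2982.
At Q = 265: demand price = 54.875 − 0.034·265 = 45.865; supply price = 6 + 0.08·265 = 27.2.
ΔQ = 428.7281 − 265 = 163.7281; wedge = 45.865 − 27.2 = 18.665.
DWL = ½ × 163.7281 × 18.665 = 1527.99.

1527.99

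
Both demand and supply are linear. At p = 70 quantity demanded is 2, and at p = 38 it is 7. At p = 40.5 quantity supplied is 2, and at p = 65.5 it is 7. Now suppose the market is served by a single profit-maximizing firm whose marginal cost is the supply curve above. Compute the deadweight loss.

15.51

Demand slope = (38 − 70)/(7 − 2) = −6.4, so p = 82.8 − 6.4q.
Supply slope = (65.5 − 40.5)/(7 − 2) = 5, so p = 30.5 + 5q.
Competitive equilibrium: 82.8 − 6.4q = 30.5 + 5q → q* = 4.5877, p* = 53.4386.
Marginal revenue: MR = 82.8 − 12.8q. Set MR = MC: 82.8 − 12.8q = 30.5 + 5q → q_m = 2.9382.
Price p_m = 82.8 − 6.4·2.9382 = 63.9955; MC(q_m) = 30.5 + 5·2.9382 = 45.191.
Competitive q* = 4.5877, so Δq = 1.6495; wedge = 63.9955 − 45.191 = 18.8045.
The triangle = ½ × 1.6495 × 18.8045 = 15.51.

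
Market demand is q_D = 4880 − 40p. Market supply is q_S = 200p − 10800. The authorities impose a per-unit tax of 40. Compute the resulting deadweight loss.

In inverse form: demand p = 122 − 0.025q, supply p = 54 + 0.005q.
Competitive equilibrium: 122 − 0.025q = 54 + 0.005q → q* = 2266.6667, p* = 65.3333.
With the tax, the buyer price exceeds the seller price by 40: (122 − 0.025q) − (54 + 0.005q) = 40 → q' = 933.3333.
Δq = 2266.6667 − 933.3333 = 1333.3334; the wedge equals the tax, 40.
Deadweight loss = ½ × 1333.3334 × 40 = 26666.67.

26666.67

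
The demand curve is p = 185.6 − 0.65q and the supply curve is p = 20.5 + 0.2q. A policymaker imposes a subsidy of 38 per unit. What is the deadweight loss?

849.41

Competitive equilibrium: 185.6 − 0.65q = 20.5 + 0.2q → q* = 194.2353, p* = 59.3471.
The subsidy lowers effective supply by 38: p = 0.2q − 17.5.
New quantity: 185.6 − 0.65q = 0.2q − 17.5 → q' = 238.9412.
Overproduction Δq = 238.9412 − 194.2353 = 44.7059; wedge = subsidy = 38.
The triangle = ½ × 44.7059 × 38 = 849.41.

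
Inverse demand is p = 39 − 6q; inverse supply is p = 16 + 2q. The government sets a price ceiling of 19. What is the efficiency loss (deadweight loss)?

7.56

Competitive equilibrium: 39 − 6q = 16 + 2q → q* = 2.875, p* = 21.75.
At the ceiling p = 19, quantity supplied = (19 − 16)/2 = 1.5.
Willingness to pay at q' = 1.5: 39 − 6·1.5 = 30.
Δq = 2.875 − 1.5 = 1.375; wedge = 30 − 19 = 11.
Welfare loss = ½ × 1.375 × 11 = 7.56.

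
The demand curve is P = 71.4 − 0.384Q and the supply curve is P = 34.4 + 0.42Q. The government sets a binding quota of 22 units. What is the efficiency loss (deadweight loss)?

Competitive equilibrium: 71.4 − 0.384Q = 34.4 + 0.42Q → Q* = 46.0199, P* = 53.7284.
At Q = 22: demand price = 71.4 − 0.384·22 = 62.952; supply price = 34.4 + 0.42·22 = 43.64.
ΔQ = 46.0199 − 22 = 24.0199; wedge = 62.952 − 43.64 = 19.312.
The triangle = ½ × 24.0199 × 19.312 = 231.94.

231.94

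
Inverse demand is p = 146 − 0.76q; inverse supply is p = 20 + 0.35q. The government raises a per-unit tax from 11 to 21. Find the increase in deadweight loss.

Competitive equilibrium: 146 − 0.76q = 20 + 0.35q → q* = 113.5135, p* = 59.7297.
For a per-unit tax t: Δq = t/1.11, so DWL = ½·t·(t/1.11) = t²/2.22.
At t = 11: DWL = 54.505. At t = 21: DWL = 198.649.
Increase = 198.649 − 54.505 = 144.14.

144.14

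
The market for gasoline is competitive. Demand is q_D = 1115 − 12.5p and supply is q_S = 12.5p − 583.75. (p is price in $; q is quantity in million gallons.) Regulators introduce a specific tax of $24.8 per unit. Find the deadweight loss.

In inverse form: demand p = 89.2 − 0.08q, supply p = 46.7 + 0.08q.
Competitive equilibrium: 89.2 − 0.08q = 46.7 + 0.08q → q* = 265.625, p* = 67.95.
With the tax, the buyer price exceeds the seller price by 24.8: (89.2 − 0.08q) − (46.7 + 0.08q) = 24.8 → q' = 110.625.
Δq = 265.625 − 110.625 = 155; the wedge equals the tax, 24.8.
Deadweight loss = ½ × 155 × 24.8 = $1922 million.

$1922 million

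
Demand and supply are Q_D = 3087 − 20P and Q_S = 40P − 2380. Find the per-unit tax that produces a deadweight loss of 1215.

In inverse form: demand P = 154.35 − 0.05Q, supply P = 59.5 + 0.025Q.
Competitive equilibrium: 154.35 − 0.05Q = 59.5 + 0.025Q → Q* = 1264.6667, P* = 91.1167.
A tax t gives ΔQ = t/0.075 and wedge t, so DWL = t²/0.15.
t²/0.15 = 1215 → t² = 182.25 → t = 13.5.

13.5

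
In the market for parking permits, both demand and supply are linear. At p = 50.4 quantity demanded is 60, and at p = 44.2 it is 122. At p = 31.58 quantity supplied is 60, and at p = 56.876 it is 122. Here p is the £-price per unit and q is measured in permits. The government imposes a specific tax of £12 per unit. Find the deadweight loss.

£141.73

Demand slope = (44.2 − 50.4)/(122 − 60) = −0.1, so p = 56.4 − 0.1q.
Supply slope = (56.876 − 31.58)/(122 − 60) = 0.408, so p = 7.1 + 0.408q.
Competitive equilibrium: 56.4 − 0.1q = 7.1 + 0.408q → q* = 97.0472, p* = 46.6953.
With the tax, the buyer price exceeds the seller price by 12: (56.4 − 0.1q) − (7.1 + 0.408q) = 12 → q' = 73.4252.
Δq = 97.0472 − 73.4252 = 23.622; the wedge equals the tax, 12.
Welfare loss = ½ × 23.622 × 12 = £141.73.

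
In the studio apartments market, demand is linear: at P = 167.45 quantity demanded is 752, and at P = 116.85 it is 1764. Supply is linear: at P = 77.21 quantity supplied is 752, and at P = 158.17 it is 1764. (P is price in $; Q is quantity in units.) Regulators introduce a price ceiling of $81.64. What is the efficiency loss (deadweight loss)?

Demand slope = (116.85 − 167.45)/(1764 − 752) = −0.05, so P = 205.05 − 0.05Q.
Supply slope = (158.17 − 77.21)/(1764 − 752) = 0.08, so P = 17.05 + 0.08Q.
Competitive equilibrium: 205.05 − 0.05Q = 17.05 + 0.08Q → Q* = 1446.15385, P* = 132.74231.
At the ceiling P = 81.64, quantity supplied = (81.64 − 17.05)/0.08 = 807.375.
Willingness to pay at Q' = 807.375: 205.05 − 0.05·807.375 = 164.68125.
ΔQ = 1446.15385 − 807.375 = 638.77885; wedge = 164.68125 − 81.64 = 83.04125.
Deadweight loss = ½ × 638.77885 × 83.04125 = $26522.50.

$26522.50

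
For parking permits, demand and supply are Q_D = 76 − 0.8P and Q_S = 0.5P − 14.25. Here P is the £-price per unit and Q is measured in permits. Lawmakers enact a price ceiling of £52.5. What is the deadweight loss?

In inverse form: demand P = 95 − 1.25Q, supply P = 28.5 + 2Q.
Competitive equilibrium: 95 − 1.25Q = 28.5 + 2Q → Q* = 20.4615, P* = 69.4231.
At the ceiling P = 52.5, quantity supplied = (52.5 − 28.5)/2 = 12.
Willingness to pay at Q' = 12: 95 − 1.25·12 = 80.
ΔQ = 20.4615 − 12 = 8.4615; wedge = 80 − 52.5 = 27.5.
Deadweight loss = ½ × 8.4615 × 27.5 = £116.35.

£116.35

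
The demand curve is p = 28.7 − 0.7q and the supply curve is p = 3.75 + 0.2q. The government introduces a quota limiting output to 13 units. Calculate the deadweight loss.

97.53

Competitive equilibrium: 28.7 − 0.7q = 3.75 + 0.2q → q* = 27.7222, p* = 9.2944.
At q = 13: demand price = 28.7 − 0.7·13 = 19.6; supply price = 3.75 + 0.2·13 = 6.35.
Δq = 27.7222 − 13 = 14.7222; wedge = 19.6 − 6.35 = 13.25.
Welfare loss = ½ × 14.7222 × 13.25 = 97.53.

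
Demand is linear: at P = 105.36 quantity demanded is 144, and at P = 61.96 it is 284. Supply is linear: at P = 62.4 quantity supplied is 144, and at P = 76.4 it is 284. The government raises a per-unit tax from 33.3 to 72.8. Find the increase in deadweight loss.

Demand slope = (61.96 − 105.36)/(284 − 144) = −0.31, so P = 150 − 0.31Q.
Supply slope = (76.4 − 62.4)/(284 − 144) = 0.1, so P = 48 + 0.1Q.
Competitive equilibrium: 150 − 0.31Q = 48 + 0.1Q → Q* = 248.7805, P* = 72.878.
For a per-unit tax t: ΔQ = t/0.41, so DWL = ½·t·(t/0.41) = t²/0.82.
At t = 33.3: DWL = 1352.3049. At t = 72.8: DWL = 6463.2195.
Increase = 6463.2195 − 1352.3049 = 5110.91.

5110.91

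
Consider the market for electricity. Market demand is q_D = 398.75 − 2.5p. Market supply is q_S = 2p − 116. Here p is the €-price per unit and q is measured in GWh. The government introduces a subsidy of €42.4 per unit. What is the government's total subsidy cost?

€6779.29

In inverse form: demand p = 159.5 − 0.4q, supply p = 58 + 0.5q.
Competitive equilibrium: 159.5 − 0.4q = 58 + 0.5q → q* = 112.7778, p* = 114.3889.
The subsidy lowers effective supply by 42.4: p = 15.6 + 0.5q.
New quantity: 159.5 − 0.4q = 15.6 + 0.5q → q' = 159.8889.
Total subsidy cost = 42.4 × 159.8889 = €6779.29.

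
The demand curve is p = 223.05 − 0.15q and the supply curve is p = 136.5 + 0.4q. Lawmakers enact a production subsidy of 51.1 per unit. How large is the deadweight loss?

2373.83

Competitive equilibrium: 223.05 − 0.15q = 136.5 + 0.4q → q* = 157.3636, p* = 199.4455.
The subsidy lowers effective supply by 51.1: p = 85.4 + 0.4q.
New quantity: 223.05 − 0.15q = 85.4 + 0.4q → q' = 250.2727.
Overproduction Δq = 250.2727 − 157.3636 = 92.9091; wedge = subsidy = 51.1.
DWL = ½ × 92.9091 × 51.1 = 2373.83.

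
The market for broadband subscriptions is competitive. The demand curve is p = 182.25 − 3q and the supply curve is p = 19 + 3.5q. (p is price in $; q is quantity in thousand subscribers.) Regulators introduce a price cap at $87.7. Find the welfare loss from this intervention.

$97.84 thousand

Competitive equilibrium: 182.25 − 3q = 19 + 3.5q → q* = 25.1154, p* = 106.9038.
At the ceiling p = 87.7, quantity supplied = (87.7 − 19)/3.5 = 19.6286.
Willingness to pay at q' = 19.6286: 182.25 − 3·19.6286 = 123.3642.
Δq = 25.1154 − 19.6286 = 5.4868; wedge = 123.3642 − 87.7 = 35.6642.
Deadweight loss = ½ × 5.4868 × 35.6642 = $97.84 thousand.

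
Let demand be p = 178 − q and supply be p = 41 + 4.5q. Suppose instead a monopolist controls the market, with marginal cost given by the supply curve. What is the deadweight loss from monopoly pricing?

Competitive equilibrium: 178 − q = 41 + 4.5q → q* = 24.9091, p* = 153.0909.
Marginal revenue: MR = 178 − 2q. Set MR = MC: 178 − 2q = 41 + 4.5q → q_m = 21.0769.
Price p_m = 178 − 1·21.0769 = 156.9231; MC(q_m) = 41 + 4.5·21.0769 = 135.8461.
Competitive q* = 24.9091, so Δq = 3.8322; wedge = 156.9231 − 135.8461 = 21.077.
Deadweight loss = ½ × 3.8322 × 21.077 = 40.39.

40.39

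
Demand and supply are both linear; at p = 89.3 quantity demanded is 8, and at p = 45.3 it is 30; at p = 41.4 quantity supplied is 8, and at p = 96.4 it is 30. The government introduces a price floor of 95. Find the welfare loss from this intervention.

Demand slope = (45.3 − 89.3)/(30 − 8) = −2, so p = 105.3 − 2q.
Supply slope = (96.4 − 41.4)/(30 − 8) = 2.5, so p = 21.4 + 2.5q.
Competitive equilibrium: 105.3 − 2q = 21.4 + 2.5q → q* = 18.644444, p* = 68.011111.
At the floor p = 95, quantity demanded = (105.3 − 95)/2 = 5.15.
Sellers' marginal cost at q' = 5.15: 21.4 + 2.5·5.15 = 34.275.
Δq = 18.644444 − 5.15 = 13.494444; wedge = 95 − 34.275 = 60.725.
Welfare loss = ½ × 13.494444 × 60.725 = 409.73.

409.73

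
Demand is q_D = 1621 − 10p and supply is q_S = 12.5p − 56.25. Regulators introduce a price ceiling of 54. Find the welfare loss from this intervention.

In inverse form: demand p = 162.1 − 0.1q, supply p = 4.5 + 0.08q.
Competitive equilibrium: 162.1 − 0.1q = 4.5 + 0.08q → q* = 875.5556, p* = 74.5444.
At the ceiling p = 54, quantity supplied = (54 − 4.5)/0.08 = 618.75.
Willingness to pay at q' = 618.75: 162.1 − 0.1·618.75 = 100.225.
Δq = 875.5556 − 618.75 = 256.8056; wedge = 100.225 − 54 = 46.225.
The triangle = ½ × 256.8056 × 46.225 = 5935.42.

5935.42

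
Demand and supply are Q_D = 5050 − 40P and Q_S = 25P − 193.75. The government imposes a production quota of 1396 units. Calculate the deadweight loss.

In inverse form: demand P = 126.25 − 0.025Q, supply P = 7.75 + 0.04Q.
Competitive equilibrium: 126.25 − 0.025Q = 7.75 + 0.04Q → Q* = 1823.0769, P* = 80.6731.
At Q = 1396: demand price = 126.25 − 0.025·1396 = 91.35; supply price = 7.75 + 0.04·1396 = 63.59.
ΔQ = 1823.0769 − 1396 = 427.0769; wedge = 91.35 − 63.59 = 27.76.
The triangle = ½ × 427.0769 × 27.76 = 5927.83.

5927.83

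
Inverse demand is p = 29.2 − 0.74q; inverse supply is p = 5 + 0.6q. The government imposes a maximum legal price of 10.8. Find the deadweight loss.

47.20

Competitive equilibrium: 29.2 − 0.74q = 5 + 0.6q → q* = 18.0597, p* = 15.8358.
At the ceiling p = 10.8, quantity supplied = (10.8 − 5)/0.6 = 9.6667.
Willingness to pay at q' = 9.6667: 29.2 − 0.74·9.6667 = 22.0466.
Δq = 18.0597 − 9.6667 = 8.393; wedge = 22.0466 − 10.8 = 11.2466.
Deadweight loss = ½ × 8.393 × 11.2466 = 47.20.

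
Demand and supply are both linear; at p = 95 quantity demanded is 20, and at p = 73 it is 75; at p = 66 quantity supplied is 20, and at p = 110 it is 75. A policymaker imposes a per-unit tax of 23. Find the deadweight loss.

220.42

Demand slope = (73 − 95)/(75 − 20) = −0.4, so p = 103 − 0.4q.
Supply slope = (110 − 66)/(75 − 20) = 0.8, so p = 50 + 0.8q.
Competitive equilibrium: 103 − 0.4q = 50 + 0.8q → q* = 44.1667, p* = 85.3333.
With the tax, the buyer price exceeds the seller price by 23: (103 − 0.4q) − (50 + 0.8q) = 23 → q' = 25.
Δq = 44.1667 − 25 = 19.1667; the wedge equals the tax, 23.
Deadweight loss = ½ × 19.1667 × 23 = 220.42.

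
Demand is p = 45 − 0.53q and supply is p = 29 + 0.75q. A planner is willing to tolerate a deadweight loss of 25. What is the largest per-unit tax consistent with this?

8

Competitive equilibrium: 45 − 0.53q = 29 + 0.75q → q* = 12.5, p* = 38.375.
A tax t gives Δq = t/1.28 and wedge t, so DWL = t²/2.56.
t²/2.56 = 25 → t² = 64 → t = 8.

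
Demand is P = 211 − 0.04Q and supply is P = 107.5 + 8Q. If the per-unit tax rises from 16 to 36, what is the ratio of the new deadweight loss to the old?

5.0625

Competitive equilibrium: 211 − 0.04Q = 107.5 + 8Q → Q* = 12.8731, P* = 210.4851.
For a per-unit tax t: ΔQ = t/8.04, so DWL = ½·t·(t/8.04) = t²/16.08.
At t = 16: DWL = 15.920. At t = 36: DWL = 80.597.
Ratio = (36/16)² = 5.0625.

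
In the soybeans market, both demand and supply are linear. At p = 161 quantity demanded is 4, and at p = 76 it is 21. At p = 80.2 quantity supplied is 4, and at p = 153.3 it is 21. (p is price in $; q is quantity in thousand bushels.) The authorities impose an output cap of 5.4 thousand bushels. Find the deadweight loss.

Demand slope = (76 − 161)/(21 − 4) = −5, so p = 181 − 5q.
Supply slope = (153.3 − 80.2)/(21 − 4) = 4.3, so p = 63 + 4.3q.
Competitive equilibrium: 181 − 5q = 63 + 4.3q → q* = 12.6882, p* = 117.5591.
At q = 5.4: demand price = 181 − 5·5.4 = 154; supply price = 63 + 4.3·5.4 = 86.22.
Δq = 12.6882 − 5.4 = 7.2882; wedge = 154 − 86.22 = 67.78.
DWL = ½ × 7.2882 × 67.78 = $247 thousand.

$247 thousand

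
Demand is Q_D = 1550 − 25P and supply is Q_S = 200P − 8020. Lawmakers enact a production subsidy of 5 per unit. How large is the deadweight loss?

In inverse form: demand P = 62 − 0.04Q, supply P = 40.1 + 0.005Q.
Competitive equilibrium: 62 − 0.04Q = 40.1 + 0.005Q → Q* = 486.6667, P* = 42.5333.
The subsidy lowers effective supply by 5: P = 35.1 + 0.005Q.
New quantity: 62 − 0.04Q = 35.1 + 0.005Q → Q' = 597.7778.
Overproduction ΔQ = 597.7778 − 486.6667 = 111.1111; wedge = subsidy = 5.
The triangle = ½ × 111.1111 × 5 = 277.78.

277.78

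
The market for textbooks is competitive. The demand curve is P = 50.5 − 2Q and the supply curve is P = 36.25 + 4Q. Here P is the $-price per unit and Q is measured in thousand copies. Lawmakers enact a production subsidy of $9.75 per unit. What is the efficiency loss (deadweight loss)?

Competitive equilibrium: 50.5 − 2Q = 36.25 + 4Q → Q* = 2.375, P* = 45.75.
The subsidy lowers effective supply by 9.75: P = 26.5 + 4Q.
New quantity: 50.5 − 2Q = 26.5 + 4Q → Q' = 4.
Overproduction ΔQ = 4 − 2.375 = 1.625; wedge = subsidy = 9.75.
DWL = ½ × 1.625 × 9.75 = $7.92 thousand.

$7.92 thousand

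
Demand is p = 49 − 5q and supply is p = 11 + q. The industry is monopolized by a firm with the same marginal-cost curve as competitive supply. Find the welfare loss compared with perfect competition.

Competitive equilibrium: 49 − 5q = 11 + q → q* = 6.3333, p* = 17.3333.
Marginal revenue: MR = 49 − 10q. Set MR = MC: 49 − 10q = 11 + q → q_m = 3.4545.
Price p_m = 49 − 5·3.4545 = 31.7275; MC(q_m) = 11 + 1·3.4545 = 14.4545.
Competitive q* = 6.3333, so Δq = 2.8788; wedge = 31.7275 − 14.4545 = 17.273.
The triangle = ½ × 2.8788 × 17.273 = 24.86.

24.86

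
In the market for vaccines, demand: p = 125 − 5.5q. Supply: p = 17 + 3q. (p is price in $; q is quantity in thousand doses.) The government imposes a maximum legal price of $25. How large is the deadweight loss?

Competitive equilibrium: 125 − 5.5q = 17 + 3q → q* = 12.7059, p* = 55.1176.
At the ceiling p = 25, quantity supplied = (25 − 17)/3 = 2.6667.
Willingness to pay at q' = 2.6667: 125 − 5.5·2.6667 = 110.3332.
Δq = 12.7059 − 2.6667 = 10.0392; wedge = 110.3332 − 25 = 85.3332.
The triangle = ½ × 10.0392 × 85.3332 = $428.34 thousand.

$428.34 thousand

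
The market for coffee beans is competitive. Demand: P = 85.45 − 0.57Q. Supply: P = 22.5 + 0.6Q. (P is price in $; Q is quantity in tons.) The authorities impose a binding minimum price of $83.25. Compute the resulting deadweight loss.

$1459.21

Competitive equilibrium: 85.45 − 0.57Q = 22.5 + 0.6Q → Q* = 53.8034, P* = 54.7821.
At the floor P = 83.25, quantity demanded = (85.45 − 83.25)/0.57 = 3.8596.
Sellers' marginal cost at Q' = 3.8596: 22.5 + 0.6·3.8596 = 24.8158.
ΔQ = 53.8034 − 3.8596 = 49.9438; wedge = 83.25 − 24.8158 = 58.4342.
Deadweight loss = ½ × 49.9438 × 58.4342 = $1459.21.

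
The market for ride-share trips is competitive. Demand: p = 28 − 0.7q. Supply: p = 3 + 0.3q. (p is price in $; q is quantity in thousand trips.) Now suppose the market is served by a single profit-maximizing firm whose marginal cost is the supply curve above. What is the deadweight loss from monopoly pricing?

Competitive equilibrium: 28 − 0.7q = 3 + 0.3q → q* = 25, p* = 10.5.
Marginal revenue: MR = 28 − 1.4q. Set MR = MC: 28 − 1.4q = 3 + 0.3q → q_m = 14.7059.
Price p_m = 28 − 0.7·14.7059 = 17.7059; MC(q_m) = 3 + 0.3·14.7059 = 7.4118.
Competitive q* = 25, so Δq = 10.2941; wedge = 17.7059 − 7.4118 = 10.2941.
Deadweight loss = ½ × 10.2941 × 10.2941 = $52.98 thousand.

$52.98 thousand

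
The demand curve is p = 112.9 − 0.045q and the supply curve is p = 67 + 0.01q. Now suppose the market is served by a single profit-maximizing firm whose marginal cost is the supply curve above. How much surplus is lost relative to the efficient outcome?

3878.45

Competitive equilibrium: 112.9 − 0.045q = 67 + 0.01q → q* = 834.5455, p* = 75.3455.
Marginal revenue: MR = 112.9 − 0.09q. Set MR = MC: 112.9 − 0.09q = 67 + 0.01q → q_m = 459.
Price p_m = 112.9 − 0.045·459 = 92.245; MC(q_m) = 67 + 0.01·459 = 71.59.
Competitive q* = 834.5455, so Δq = 375.5455; wedge = 92.245 − 71.59 = 20.655.
Deadweight loss = ½ × 375.5455 × 20.655 = 3878.45.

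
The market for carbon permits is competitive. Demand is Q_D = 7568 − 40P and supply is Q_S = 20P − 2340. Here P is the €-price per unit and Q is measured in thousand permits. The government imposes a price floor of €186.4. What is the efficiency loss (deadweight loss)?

In inverse form: demand P = 189.2 − 0.025Q, supply P = 117 + 0.05Q.
Competitive equilibrium: 189.2 − 0.025Q = 117 + 0.05Q → Q* = 962.6667, P* = 165.1333.
At the floor P = 186.4, quantity demanded = (189.2 − 186.4)/0.025 = 112.
Sellers' marginal cost at Q' = 112: 117 + 0.05·112 = 122.6.
ΔQ = 962.6667 − 112 = 850.6667; wedge = 186.4 − 122.6 = 63.8.
The triangle = ½ × 850.6667 × 63.8 = €27136.27 thousand.

€27136.27 thousand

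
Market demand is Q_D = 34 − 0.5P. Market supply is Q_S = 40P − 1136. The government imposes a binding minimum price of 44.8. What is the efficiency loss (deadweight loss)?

64.082

In inverse form: demand P = 68 − 2Q, supply P = 28.4 + 0.025Q.
Competitive equilibrium: 68 − 2Q = 28.4 + 0.025Q → Q* = 19.5556, P* = 28.8889.
At the floor P = 44.8, quantity demanded = (68 − 44.8)/2 = 11.6.
Sellers' marginal cost at Q' = 11.6: 28.4 + 0.025·11.6 = 28.69.
ΔQ = 19.5556 − 11.6 = 7.9556; wedge = 44.8 − 28.69 = 16.11.
The triangle = ½ × 7.9556 × 16.11 = 64.082.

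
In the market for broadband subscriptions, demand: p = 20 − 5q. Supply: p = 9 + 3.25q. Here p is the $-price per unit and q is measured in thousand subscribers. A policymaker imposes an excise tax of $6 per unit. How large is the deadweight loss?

Competitive equilibrium: 20 − 5q = 9 + 3.25q → q* = 1.3333, p* = 13.3333.
With the tax, the buyer price exceeds the seller price by 6: (20 − 5q) − (9 + 3.25q) = 6 → q' = 0.6061.
Δq = 1.3333 − 0.6061 = 0.7272; the wedge equals the tax, 6.
Deadweight loss = ½ × 0.7272 × 6 = $2.18 thousand.

$2.18 thousand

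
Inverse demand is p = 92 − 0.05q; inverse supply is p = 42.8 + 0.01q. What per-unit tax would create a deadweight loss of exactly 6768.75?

28.5

Competitive equilibrium: 92 − 0.05q = 42.8 + 0.01q → q* = 820, p* = 51.
A tax t gives Δq = t/0.06 and wedge t, so DWL = t²/0.12.
t²/0.12 = 6768.75 → t² = 812.25 → t = 28.5.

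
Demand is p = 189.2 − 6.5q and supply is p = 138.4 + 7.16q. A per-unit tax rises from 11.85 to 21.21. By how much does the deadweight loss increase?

11.33

Competitive equilibrium: 189.2 − 6.5q = 138.4 + 7.16q → q* = 3.7189, p* = 165.0272.
For a per-unit tax t: Δq = t/13.66, so DWL = ½·t·(t/13.66) = t²/27.32.
At t = 11.85: DWL = 5.14. At t = 21.21: DWL = 16.466.
Increase = 16.466 − 5.14 = 11.33.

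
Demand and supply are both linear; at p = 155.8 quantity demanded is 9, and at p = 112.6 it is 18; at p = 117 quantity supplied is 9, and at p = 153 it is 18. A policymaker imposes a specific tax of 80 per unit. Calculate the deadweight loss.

363.64

Demand slope = (112.6 − 155.8)/(18 − 9) = −4.8, so p = 199 − 4.8q.
Supply slope = (153 − 117)/(18 − 9) = 4, so p = 81 + 4q.
Competitive equilibrium: 199 − 4.8q = 81 + 4q → q* = 13.4091, p* = 134.6364.
With the tax, the buyer price exceeds the seller price by 80: (199 − 4.8q) − (81 + 4q) = 80 → q' = 4.3182.
Δq = 13.4091 − 4.3182 = 9.0909; the wedge equals the tax, 80.
The triangle = ½ × 9.0909 × 80 = 363.64.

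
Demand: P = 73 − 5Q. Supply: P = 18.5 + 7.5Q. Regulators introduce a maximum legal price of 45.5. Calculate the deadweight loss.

3.61

Competitive equilibrium: 73 − 5Q = 18.5 + 7.5Q → Q* = 4.36, P* = 51.2.
At the ceiling P = 45.5, quantity supplied = (45.5 − 18.5)/7.5 = 3.6.
Willingness to pay at Q' = 3.6: 73 − 5·3.6 = 55.
ΔQ = 4.36 − 3.6 = 0.76; wedge = 55 − 45.5 = 9.5.
Welfare loss = ½ × 0.76 × 9.5 = 3.61.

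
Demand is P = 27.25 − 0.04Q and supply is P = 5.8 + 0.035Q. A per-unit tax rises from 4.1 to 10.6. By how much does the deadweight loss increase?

Competitive equilibrium: 27.25 − 0.04Q = 5.8 + 0.035Q → Q* = 286, P* = 15.81.
For a per-unit tax t: ΔQ = t/0.075, so DWL = ½·t·(t/0.075) = t²/0.15.
At t = 4.1: DWL = 112.067. At t = 10.6: DWL = 749.067.
Increase = 749.067 − 112.067 = 637.

637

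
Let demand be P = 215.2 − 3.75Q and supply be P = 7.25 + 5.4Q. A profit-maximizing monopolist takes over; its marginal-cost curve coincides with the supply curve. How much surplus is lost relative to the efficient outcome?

199.69

Competitive equilibrium: 215.2 − 3.75Q = 7.25 + 5.4Q → Q* = 22.7268, P* = 129.9746.
Marginal revenue: MR = 215.2 − 7.5Q. Set MR = MC: 215.2 − 7.5Q = 7.25 + 5.4Q → Q_m = 16.1202.
Price P_m = 215.2 − 3.75·16.1202 = 154.7493; MC(Q_m) = 7.25 + 5.4·16.1202 = 94.2991.
Competitive Q* = 22.7268, so ΔQ = 6.6066; wedge = 154.7493 − 94.2991 = 60.4502.
Welfare loss = ½ × 6.6066 × 60.4502 = 199.69.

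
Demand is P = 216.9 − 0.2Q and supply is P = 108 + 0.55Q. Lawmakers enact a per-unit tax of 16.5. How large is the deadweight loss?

181.50

Competitive equilibrium: 216.9 − 0.2Q = 108 + 0.55Q → Q* = 145.2, P* = 187.86.
With the tax, the buyer price exceeds the seller price by 16.5: (216.9 − 0.2Q) − (108 + 0.55Q) = 16.5 → Q' = 123.2.
ΔQ = 145.2 − 123.2 = 22; the wedge equals the tax, 16.5.
Welfare loss = ½ × 22 × 16.5 = 181.50.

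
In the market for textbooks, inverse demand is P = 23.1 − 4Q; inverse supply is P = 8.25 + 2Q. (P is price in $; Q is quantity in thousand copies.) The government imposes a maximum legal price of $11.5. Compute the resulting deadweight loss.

$2.17 thousand

Competitive equilibrium: 23.1 − 4Q = 8.25 + 2Q → Q* = 2.475, P* = 13.2.
At the ceiling P = 11.5, quantity supplied = (11.5 − 8.25)/2 = 1.625.
Willingness to pay at Q' = 1.625: 23.1 − 4·1.625 = 16.6.
ΔQ = 2.475 − 1.625 = 0.85; wedge = 16.6 − 11.5 = 5.1.
Deadweight loss = ½ × 0.85 × 5.1 = $2.17 thousand.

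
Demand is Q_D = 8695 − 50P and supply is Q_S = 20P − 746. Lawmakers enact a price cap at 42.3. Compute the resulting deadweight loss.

119972.57

In inverse form: demand P = 173.9 − 0.02Q, supply P = 37.3 + 0.05Q.
Competitive equilibrium: 173.9 − 0.02Q = 37.3 + 0.05Q → Q* = 1951.4286, P* = 134.8714.
At the ceiling P = 42.3, quantity supplied = (42.3 − 37.3)/0.05 = 100.
Willingness to pay at Q' = 100: 173.9 − 0.02·100 = 171.9.
ΔQ = 1951.4286 − 100 = 1851.4286; wedge = 171.9 − 42.3 = 129.6.
Deadweight loss = ½ × 1851.4286 × 129.6 = 119972.57.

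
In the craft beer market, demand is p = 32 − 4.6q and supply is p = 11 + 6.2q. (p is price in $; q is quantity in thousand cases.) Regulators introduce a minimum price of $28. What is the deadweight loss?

Competitive equilibrium: 32 − 4.6q = 11 + 6.2q → q* = 1.9444, p* = 23.0556.
At the floor p = 28, quantity demanded = (32 − 28)/4.6 = 0.8696.
Sellers' marginal cost at q' = 0.8696: 11 + 6.2·0.8696 = 16.3915.
Δq = 1.9444 − 0.8696 = 1.0748; wedge = 28 − 16.3915 = 11.6085.
Deadweight loss = ½ × 1.0748 × 11.6085 = $6.24 thousand.

$6.24 thousand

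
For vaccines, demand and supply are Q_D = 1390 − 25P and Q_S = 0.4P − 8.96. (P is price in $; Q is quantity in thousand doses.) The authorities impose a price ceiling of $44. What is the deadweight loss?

In inverse form: demand P = 55.6 − 0.04Q, supply P = 22.4 + 2.5Q.
Competitive equilibrium: 55.6 − 0.04Q = 22.4 + 2.5Q → Q* = 13.0709, P* = 55.0772.
At the ceiling P = 44, quantity supplied = (44 − 22.4)/2.5 = 8.64.
Willingness to pay at Q' = 8.64: 55.6 − 0.04·8.64 = 55.2544.
ΔQ = 13.0709 − 8.64 = 4.4309; wedge = 55.2544 − 44 = 11.2544.
Welfare loss = ½ × 4.4309 × 11.2544 = $24.93 thousand.

$24.93 thousand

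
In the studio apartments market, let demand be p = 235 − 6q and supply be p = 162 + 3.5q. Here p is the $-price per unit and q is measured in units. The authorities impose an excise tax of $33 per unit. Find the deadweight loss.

Competitive equilibrium: 235 − 6q = 162 + 3.5q → q* = 7.6842, p* = 188.8947.
With the tax, the buyer price exceeds the seller price by 33: (235 − 6q) − (162 + 3.5q) = 33 → q' = 4.2105.
Δq = 7.6842 − 4.2105 = 3.4737; the wedge equals the tax, 33.
The triangle = ½ × 3.4737 × 33 = $57.32.

$57.32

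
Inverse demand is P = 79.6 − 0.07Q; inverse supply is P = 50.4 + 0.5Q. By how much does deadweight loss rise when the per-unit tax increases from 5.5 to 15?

Competitive equilibrium: 79.6 − 0.07Q = 50.4 + 0.5Q → Q* = 51.2281, P* = 76.014.
For a per-unit tax t: ΔQ = t/0.57, so DWL = ½·t·(t/0.57) = t²/1.14.
At t = 5.5: DWL = 26.535. At t = 15: DWL = 197.368.
Increase = 197.368 − 26.535 = 170.83.

170.83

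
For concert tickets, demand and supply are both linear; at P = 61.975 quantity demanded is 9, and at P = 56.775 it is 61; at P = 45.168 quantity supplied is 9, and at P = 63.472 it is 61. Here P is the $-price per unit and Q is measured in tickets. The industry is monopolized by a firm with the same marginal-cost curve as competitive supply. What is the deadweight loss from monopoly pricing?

Demand slope = (56.775 − 61.975)/(61 − 9) = −0.1, so P = 62.875 − 0.1Q.
Supply slope = (63.472 − 45.168)/(61 − 9) = 0.352, so P = 42 + 0.352Q.
Competitive equilibrium: 62.875 − 0.1Q = 42 + 0.352Q → Q* = 46.1836, P* = 58.2566.
Marginal revenue: MR = 62.875 − 0.2Q. Set MR = MC: 62.875 − 0.2Q = 42 + 0.352Q → Q_m = 37.817.
Price P_m = 62.875 − 0.1·37.817 = 59.0933; MC(Q_m) = 42 + 0.352·37.817 = 55.3116.
Competitive Q* = 46.1836, so ΔQ = 8.3666; wedge = 59.0933 − 55.3116 = 3.7817.
DWL = ½ × 8.3666 × 3.7817 = $15.82.

$15.82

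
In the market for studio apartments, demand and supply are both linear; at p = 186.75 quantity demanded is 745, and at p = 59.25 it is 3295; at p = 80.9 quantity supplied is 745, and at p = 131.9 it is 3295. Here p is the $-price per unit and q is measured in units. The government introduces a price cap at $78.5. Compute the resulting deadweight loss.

$93236.16

Demand slope = (59.25 − 186.75)/(3295 − 745) = −0.05, so p = 224 − 0.05q.
Supply slope = (131.9 − 80.9)/(3295 − 745) = 0.02, so p = 66 + 0.02q.
Competitive equilibrium: 224 − 0.05q = 66 + 0.02q → q* = 2257.1429, p* = 111.1429.
At the ceiling p = 78.5, quantity supplied = (78.5 − 66)/0.02 = 625.
Willingness to pay at q' = 625: 224 − 0.05·625 = 192.75.
Δq = 2257.1429 − 625 = 1632.1429; wedge = 192.75 − 78.5 = 114.25.
Deadweight loss = ½ × 1632.1429 × 114.25 = $93236.16.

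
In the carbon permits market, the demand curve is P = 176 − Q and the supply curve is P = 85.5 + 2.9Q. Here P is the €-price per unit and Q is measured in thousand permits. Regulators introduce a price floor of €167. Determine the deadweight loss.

€393.48 thousand

Competitive equilibrium: 176 − Q = 85.5 + 2.9Q → Q* = 23.2051, P* = 152.7949.
At the floor P = 167, quantity demanded = (176 − 167)/1 = 9.
Sellers' marginal cost at Q' = 9: 85.5 + 2.9·9 = 111.6.
ΔQ = 23.2051 − 9 = 14.2051; wedge = 167 − 111.6 = 55.4.
The triangle = ½ × 14.2051 × 55.4 = €393.48 thousand.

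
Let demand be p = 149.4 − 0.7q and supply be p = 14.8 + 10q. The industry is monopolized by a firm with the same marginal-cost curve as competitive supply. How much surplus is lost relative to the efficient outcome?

3.19

Competitive equilibrium: 149.4 − 0.7q = 14.8 + 10q → q* = 12.5794, p* = 140.5944.
Marginal revenue: MR = 149.4 − 1.4q. Set MR = MC: 149.4 − 1.4q = 14.8 + 10q → q_m = 11.807.
Price p_m = 149.4 − 0.7·11.807 = 141.1351; MC(q_m) = 14.8 + 10·11.807 = 132.87.
Competitive q* = 12.5794, so Δq = 0.7724; wedge = 141.1351 − 132.87 = 8.2651.
Deadweight loss = ½ × 0.7724 × 8.2651 = 3.19.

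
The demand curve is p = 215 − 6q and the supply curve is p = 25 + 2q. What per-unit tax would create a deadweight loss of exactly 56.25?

Competitive equilibrium: 215 − 6q = 25 + 2q → q* = 23.75, p* = 72.5.
A tax t gives Δq = t/8 and wedge t, so DWL = t²/16.
t²/16 = 56.25 → t² = 900 → t = 30.

30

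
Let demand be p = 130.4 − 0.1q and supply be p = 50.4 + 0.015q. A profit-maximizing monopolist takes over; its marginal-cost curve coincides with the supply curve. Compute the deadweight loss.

Competitive equilibrium: 130.4 − 0.1q = 50.4 + 0.015q → q* = 695.6522, p* = 60.8348.
Marginal revenue: MR = 130.4 − 0.2q. Set MR = MC: 130.4 − 0.2q = 50.4 + 0.015q → q_m = 372.093.
Price p_m = 130.4 − 0.1·372.093 = 93.1907; MC(q_m) = 50.4 + 0.015·372.093 = 55.9814.
Competitive q* = 695.6522, so Δq = 323.5592; wedge = 93.1907 − 55.9814 = 37.2093.
Deadweight loss = ½ × 323.5592 × 37.2093 = 6019.71.

6019.71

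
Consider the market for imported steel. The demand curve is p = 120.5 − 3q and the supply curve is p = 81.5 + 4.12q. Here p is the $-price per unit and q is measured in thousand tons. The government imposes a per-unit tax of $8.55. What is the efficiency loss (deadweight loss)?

$5.13 thousand

Competitive equilibrium: 120.5 − 3q = 81.5 + 4.12q → q* = 5.4775, p* = 104.0674.
With the tax, the buyer price exceeds the seller price by 8.55: (120.5 − 3q) − (81.5 + 4.12q) = 8.55 → q' = 4.2767.
Δq = 5.4775 − 4.2767 = 1.2008; the wedge equals the tax, 8.55.
Deadweight loss = ½ × 1.2008 × 8.55 = $5.13 thousand.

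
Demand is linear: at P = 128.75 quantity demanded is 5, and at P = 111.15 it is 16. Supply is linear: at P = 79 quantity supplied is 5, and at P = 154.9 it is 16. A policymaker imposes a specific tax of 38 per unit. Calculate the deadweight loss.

84.94

Demand slope = (111.15 − 128.75)/(16 − 5) = −1.6, so P = 136.75 − 1.6Q.
Supply slope = (154.9 − 79)/(16 − 5) = 6.9, so P = 44.5 + 6.9Q.
Competitive equilibrium: 136.75 − 1.6Q = 44.5 + 6.9Q → Q* = 10.8529, P* = 119.3853.
With the tax, the buyer price exceeds the seller price by 38: (136.75 − 1.6Q) − (44.5 + 6.9Q) = 38 → Q' = 6.3824.
ΔQ = 10.8529 − 6.3824 = 4.4705; the wedge equals the tax, 38.
The triangle = ½ × 4.4705 × 38 = 84.94.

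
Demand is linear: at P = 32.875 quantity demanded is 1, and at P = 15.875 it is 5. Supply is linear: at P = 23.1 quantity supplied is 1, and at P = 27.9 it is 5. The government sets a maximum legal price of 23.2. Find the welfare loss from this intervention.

Demand slope = (15.875 − 32.875)/(5 − 1) = −4.25, so P = 37.125 − 4.25Q.
Supply slope = (27.9 − 23.1)/(5 − 1) = 1.2, so P = 21.9 + 1.2Q.
Competitive equilibrium: 37.125 − 4.25Q = 21.9 + 1.2Q → Q* = 2.7936, P* = 25.2523.
At the ceiling P = 23.2, quantity supplied = (23.2 − 21.9)/1.2 = 1.0833.
Willingness to pay at Q' = 1.0833: 37.125 − 4.25·1.0833 = 32.521.
ΔQ = 2.7936 − 1.0833 = 1.7103; wedge = 32.521 − 23.2 = 9.321.
The triangle = ½ × 1.7103 × 9.321 = 7.97.

7.97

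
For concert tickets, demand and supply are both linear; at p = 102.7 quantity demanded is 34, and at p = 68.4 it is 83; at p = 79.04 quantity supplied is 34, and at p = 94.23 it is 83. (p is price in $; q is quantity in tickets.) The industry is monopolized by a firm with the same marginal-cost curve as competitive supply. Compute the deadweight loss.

$279.07

Demand slope = (68.4 − 102.7)/(83 − 34) = −0.7, so p = 126.5 − 0.7q.
Supply slope = (94.23 − 79.04)/(83 − 34) = 0.31, so p = 68.5 + 0.31q.
Competitive equilibrium: 126.5 − 0.7q = 68.5 + 0.31q → q* = 57.4257, p* = 86.302.
Marginal revenue: MR = 126.5 − 1.4q. Set MR = MC: 126.5 − 1.4q = 68.5 + 0.31q → q_m = 33.9181.
Price p_m = 126.5 − 0.7·33.9181 = 102.7573; MC(q_m) = 68.5 + 0.31·33.9181 = 79.0146.
Competitive q* = 57.4257, so Δq = 23.5076; wedge = 102.7573 − 79.0146 = 23.7427.
Deadweight loss = ½ × 23.5076 × 23.7427 = $279.07.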